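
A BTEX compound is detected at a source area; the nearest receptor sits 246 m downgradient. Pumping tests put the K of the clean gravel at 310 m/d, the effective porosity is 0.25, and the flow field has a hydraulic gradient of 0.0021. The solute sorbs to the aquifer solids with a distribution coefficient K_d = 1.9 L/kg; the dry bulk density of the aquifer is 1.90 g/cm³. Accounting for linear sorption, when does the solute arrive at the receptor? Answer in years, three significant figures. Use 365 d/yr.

q = Ki = 310 × 0.0021 = 0.6510 m/d
v_s = q/n_e = 0.6510/0.25 = 2.604 m/d
Retardation R = 1 + ρ_b·K_d/n = 1 + 1.90×1.9/0.25 = 15.44
Contaminant velocity v_c = v/R = 2.604/15.44 = 0.1687 m/d
t = L/v_c = 246/0.1687 = 1459 d
   = 1459/365 = 4.00 yr

4.00 years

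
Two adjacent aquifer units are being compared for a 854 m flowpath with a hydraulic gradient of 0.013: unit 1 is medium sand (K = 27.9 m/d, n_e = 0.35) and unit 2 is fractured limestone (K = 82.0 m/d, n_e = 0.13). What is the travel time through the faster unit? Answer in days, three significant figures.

Unit 1 (medium sand): v = 27.9×0.013/0.35 = 1.036 m/d, t = 854/1.036 = 824.1 d
Unit 2 (fractured limestone): v = 82.0×0.013/0.13 = 8.200 m/d, t = 854/8.200 = 104.1 d
Faster unit: t = 104 d

104 days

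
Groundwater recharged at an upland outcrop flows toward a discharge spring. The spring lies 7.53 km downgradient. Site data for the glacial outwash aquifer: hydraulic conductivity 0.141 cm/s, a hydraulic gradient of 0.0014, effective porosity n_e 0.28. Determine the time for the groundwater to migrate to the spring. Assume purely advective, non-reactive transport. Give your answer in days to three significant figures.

K = 0.141 cm/s × 864 = 121.8 m/d
Specific discharge q = 121.8 × 0.0014 = 0.1706 m/d
v_s = q/n_e = 0.1706/0.28 = 0.6091 m/d
L = 7.53 km = 7530 m
t = L / v = 7530 / 0.6091 = 12360 d

12400 days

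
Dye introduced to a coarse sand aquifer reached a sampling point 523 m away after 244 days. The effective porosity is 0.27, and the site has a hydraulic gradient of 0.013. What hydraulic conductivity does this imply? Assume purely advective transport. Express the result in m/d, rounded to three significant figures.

v = L / t = 523 / 244 = 2.143 m/d
K = v · n / i = 2.143 × 0.27 / 0.013 = 44.5 m/d

44.5 m/d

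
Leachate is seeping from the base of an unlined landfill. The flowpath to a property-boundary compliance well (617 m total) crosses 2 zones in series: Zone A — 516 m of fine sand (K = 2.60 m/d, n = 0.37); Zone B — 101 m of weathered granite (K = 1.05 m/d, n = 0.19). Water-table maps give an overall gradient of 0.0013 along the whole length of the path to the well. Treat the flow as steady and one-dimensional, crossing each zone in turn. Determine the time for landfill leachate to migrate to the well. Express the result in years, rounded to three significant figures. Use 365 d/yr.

For zones in series the flux q is common to all zones; the equivalent conductivity is the harmonic (thickness-weighted) mean, K_eq = L_total / Σ(L_j/K_j).
Σ(L/K) = 516/2.60 + 101/1.05 = 198.5 + 96.19 = 294.7 d
K_eq = L_total / Σ(L/K) = 617 / 294.7 = 2.094 m/d
q = K_eq · i = 2.094 × 0.0013 = 0.002722 m/d (same in every zone)
Zone A: v = q/n = 0.002722/0.37 = 0.007357 m/d → t_A = 516/0.007357 = 70130 d
Zone B: v = q/n = 0.002722/0.19 = 0.01433 m/d → t_B = 101/0.01433 = 7049 d
Total t = 70130 + 7049 = 77180 d
   = 77180 / 365 = 211 yr

211 years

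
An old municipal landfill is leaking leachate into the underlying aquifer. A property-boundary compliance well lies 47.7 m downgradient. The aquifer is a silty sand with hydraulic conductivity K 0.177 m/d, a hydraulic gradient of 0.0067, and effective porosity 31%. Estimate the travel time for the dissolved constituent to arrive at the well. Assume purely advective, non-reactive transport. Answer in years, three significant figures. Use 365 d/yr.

34.2 years

q = Ki = 0.177 × 0.0067 = 0.001186 m/d
Average linear velocity = 0.001186 / 0.31 = 0.003825 m/d
t = L / v = 47.7 / 0.003825 = 12470 d
   = 12470 / 365 = 34.2 yr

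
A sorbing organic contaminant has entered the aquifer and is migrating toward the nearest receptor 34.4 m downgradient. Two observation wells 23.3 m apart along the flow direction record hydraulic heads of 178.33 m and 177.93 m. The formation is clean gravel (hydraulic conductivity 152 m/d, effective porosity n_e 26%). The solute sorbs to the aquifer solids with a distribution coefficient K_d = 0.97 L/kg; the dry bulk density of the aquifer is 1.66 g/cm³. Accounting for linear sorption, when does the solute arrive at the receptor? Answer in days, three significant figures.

Hydraulic gradient i = (178.33 − 177.93) / 23.3 = 0.40 / 23.3 = 0.01717
q = Ki = 152 × 0.01717 = 2.609 m/d
Seepage velocity v = q / n = 2.609 / 0.26 = 10.04 m/d
Retardation R = 1 + ρ_b·K_d/n = 1 + 1.66×0.97/0.26 = 7.193
Contaminant velocity v_c = v/R = 10.04/7.193 = 1.395 m/d
t = L/v_c = 34.4/1.395 = 24.65 d

24.7 days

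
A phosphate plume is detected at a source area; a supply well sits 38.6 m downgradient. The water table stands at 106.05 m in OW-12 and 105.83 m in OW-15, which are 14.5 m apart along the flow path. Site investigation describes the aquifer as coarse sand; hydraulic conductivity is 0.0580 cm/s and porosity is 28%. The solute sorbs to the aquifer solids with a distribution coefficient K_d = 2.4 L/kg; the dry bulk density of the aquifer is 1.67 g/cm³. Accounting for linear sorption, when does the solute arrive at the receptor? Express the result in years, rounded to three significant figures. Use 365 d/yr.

Hydraulic gradient i = (106.05 − 105.83) / 14.5 = 0.22 / 14.5 = 0.01517
K = 0.0580 cm/s × 864 = 50.11 m/d
Specific discharge q = 50.11 × 0.01517 = 0.7603 m/d
Seepage velocity v = q / n = 0.7603 / 0.28 = 2.715 m/d
Retardation R = 1 + ρ_b·K_d/n = 1 + 1.67×2.4/0.28 = 15.31
Contaminant velocity v_c = v/R = 2.715/15.31 = 0.1773 m/d
t = L/v_c = 38.6/0.1773 = 217.7 d
   = 217.7/365 = 0.596 yr

0.596 years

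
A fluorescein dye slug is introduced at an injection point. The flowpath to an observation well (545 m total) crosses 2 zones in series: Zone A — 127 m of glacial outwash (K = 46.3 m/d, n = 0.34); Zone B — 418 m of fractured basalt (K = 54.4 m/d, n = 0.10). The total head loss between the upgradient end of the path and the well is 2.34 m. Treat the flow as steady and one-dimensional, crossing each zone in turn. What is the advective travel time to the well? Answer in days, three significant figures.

379 days

Steady 1-D flow in series ⇒ the Darcy flux q is identical in every zone and the zone head losses add (resistances L/K in series).
Σ(L/K) = 127/46.3 + 418/54.4 = 2.743 + 7.684 = 10.43 d
q = ΔH / Σ(L/K) = 2.34 / 10.43 = 0.2244 m/d (same in every zone)
Zone A: v = q/n = 0.2244/0.34 = 0.6601 m/d → t_A = 127/0.6601 = 192.4 d
Zone B: v = q/n = 0.2244/0.10 = 2.244 m/d → t_B = 418/2.244 = 186.3 d
Total t = 192.4 + 186.3 = 378.7 d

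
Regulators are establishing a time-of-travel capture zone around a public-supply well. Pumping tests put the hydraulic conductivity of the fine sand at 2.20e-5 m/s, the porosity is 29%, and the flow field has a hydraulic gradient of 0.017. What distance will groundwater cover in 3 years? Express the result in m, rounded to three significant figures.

K = 2.20e-5 m/s × 86400 s/d = 1.901 m/d
Specific discharge q = 1.901 × 0.017 = 0.03231 m/d
Seepage velocity v = q / n = 0.03231 / 0.29 = 0.1114 m/d
T = 3 yr × 365 = 1095 d
L = v × T = 0.1114 × 1095 = 122.0 m

122 m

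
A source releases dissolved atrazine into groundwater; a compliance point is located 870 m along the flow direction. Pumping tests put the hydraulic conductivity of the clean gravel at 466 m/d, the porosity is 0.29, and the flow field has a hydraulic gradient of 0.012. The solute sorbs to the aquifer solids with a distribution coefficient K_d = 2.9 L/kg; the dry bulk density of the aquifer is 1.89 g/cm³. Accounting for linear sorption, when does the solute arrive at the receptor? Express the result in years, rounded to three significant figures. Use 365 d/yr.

Specific discharge q = 466 × 0.012 = 5.592 m/d
Average linear velocity = 5.592 / 0.29 = 19.28 m/d
Retardation R = 1 + ρ_b·K_d/n = 1 + 1.89×2.9/0.29 = 19.90
Contaminant velocity v_c = v/R = 19.28/19.90 = 0.9690 m/d
t = L/v_c = 870/0.9690 = 897.8 d
   = 897.8/365 = 2.46 yr

2.46 years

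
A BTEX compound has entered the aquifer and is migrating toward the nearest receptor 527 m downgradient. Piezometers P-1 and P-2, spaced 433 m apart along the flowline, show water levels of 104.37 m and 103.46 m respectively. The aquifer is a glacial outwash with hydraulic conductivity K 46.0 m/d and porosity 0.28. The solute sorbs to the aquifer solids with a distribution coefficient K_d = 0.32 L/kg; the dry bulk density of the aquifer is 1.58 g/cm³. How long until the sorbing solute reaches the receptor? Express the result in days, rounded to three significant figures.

4280 days

Hydraulic gradient i = (104.37 − 103.46) / 433 = 0.91 / 433 = 0.002102
Specific discharge q = 46.0 × 0.002102 = 0.09667 m/d
v = Ki/n = 46.0·0.002102/0.28 = 0.3453 m/d
Retardation R = 1 + ρ_b·K_d/n = 1 + 1.58×0.32/0.28 = 2.806
Contaminant velocity v_c = v/R = 0.3453/2.806 = 0.1231 m/d
t = L/v_c = 527/0.1231 = 4283 d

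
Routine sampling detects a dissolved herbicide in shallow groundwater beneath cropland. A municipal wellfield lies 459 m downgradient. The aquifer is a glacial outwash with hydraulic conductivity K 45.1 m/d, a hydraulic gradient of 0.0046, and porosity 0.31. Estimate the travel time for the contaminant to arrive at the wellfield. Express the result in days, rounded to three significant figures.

686 days

Specific discharge q = 45.1 × 0.0046 = 0.2075 m/d
v = Ki/n = 45.1·0.0046/0.31 = 0.6692 m/d
t = L / v = 459 / 0.6692 = 685.9 d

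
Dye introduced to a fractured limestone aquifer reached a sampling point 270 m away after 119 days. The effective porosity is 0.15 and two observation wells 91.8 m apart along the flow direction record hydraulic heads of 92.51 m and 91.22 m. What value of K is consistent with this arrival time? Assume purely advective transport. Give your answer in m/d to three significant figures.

24.2 m/d

Hydraulic gradient i = (92.51 − 91.22) / 91.8 = 1.29 / 91.8 = 0.01405
v = L / t = 270 / 119 = 2.269 m/d
K = v · n / i = 2.269 × 0.15 / 0.01405 = 24.2 m/d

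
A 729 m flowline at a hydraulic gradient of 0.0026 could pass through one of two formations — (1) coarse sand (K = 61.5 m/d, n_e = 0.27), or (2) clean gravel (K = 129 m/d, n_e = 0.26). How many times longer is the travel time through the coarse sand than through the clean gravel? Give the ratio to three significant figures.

Unit 1 (coarse sand): v = 61.5×0.0026/0.27 = 0.5922 m/d, t = 729/0.5922 = 1231 d
Unit 2 (clean gravel): v = 129×0.0026/0.26 = 1.290 m/d, t = 729/1.290 = 565.1 d
t(coarse sand) / t(clean gravel) = 1231/565.1 = 2.18

2.18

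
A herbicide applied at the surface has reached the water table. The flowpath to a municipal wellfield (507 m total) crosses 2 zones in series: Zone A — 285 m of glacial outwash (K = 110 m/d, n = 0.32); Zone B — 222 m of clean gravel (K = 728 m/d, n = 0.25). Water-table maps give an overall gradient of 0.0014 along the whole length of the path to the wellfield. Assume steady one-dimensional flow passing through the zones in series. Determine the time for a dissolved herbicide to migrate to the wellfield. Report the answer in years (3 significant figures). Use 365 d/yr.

1.64 years

For zones in series the flux q is common to all zones; the equivalent conductivity is the harmonic (thickness-weighted) mean, K_eq = L_total / Σ(L_j/K_j).
Σ(L/K) = 285/110 + 222/728 = 2.591 + 0.3049 = 2.896 d
K_eq = L_total / Σ(L/K) = 507 / 2.896 = 175.1 m/d
q = K_eq · i = 175.1 × 0.0014 = 0.2451 m/d (same in every zone)
Zone A: v = q/n = 0.2451/0.32 = 0.7660 m/d → t_A = 285/0.7660 = 372.1 d
Zone B: v = q/n = 0.2451/0.25 = 0.9804 m/d → t_B = 222/0.9804 = 226.4 d
Total t = 372.1 + 226.4 = 598.5 d
   = 598.5 / 365 = 1.64 yr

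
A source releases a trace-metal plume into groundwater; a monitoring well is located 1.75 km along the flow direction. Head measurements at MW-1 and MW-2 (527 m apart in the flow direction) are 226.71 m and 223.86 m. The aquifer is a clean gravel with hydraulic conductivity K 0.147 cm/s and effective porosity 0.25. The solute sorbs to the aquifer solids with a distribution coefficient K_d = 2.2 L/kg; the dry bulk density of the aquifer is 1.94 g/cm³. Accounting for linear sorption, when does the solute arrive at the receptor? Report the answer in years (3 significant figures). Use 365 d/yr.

31.5 years

Hydraulic gradient i = (226.71 − 223.86) / 527 = 2.85 / 527 = 0.005408
K = 0.147 cm/s × 864 = 127.0 m/d
q = Ki = 127.0 × 0.005408 = 0.6869 m/d
v_s = q/n_e = 0.6869/0.25 = 2.747 m/d
Retardation R = 1 + ρ_b·K_d/n = 1 + 1.94×2.2/0.25 = 18.07
Contaminant velocity v_c = v/R = 2.747/18.07 = 0.1520 m/d
L = 1.75 km = 1750 m
t = L/v_c = 1750/0.1520 = 11510 d
   = 11510/365 = 31.5 yr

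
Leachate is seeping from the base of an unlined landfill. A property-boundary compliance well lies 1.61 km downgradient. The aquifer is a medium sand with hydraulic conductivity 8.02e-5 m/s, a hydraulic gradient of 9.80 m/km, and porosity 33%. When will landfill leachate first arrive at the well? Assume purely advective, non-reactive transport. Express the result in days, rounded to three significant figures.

K = 8.02e-5 m/s × 86400 s/d = 6.929 m/d
q = Ki = 6.929 × 0.0098 = 0.06791 m/d
v = Ki/n = 6.929·0.0098/0.33 = 0.2058 m/d
L = 1.61 km = 1610 m
t = L / v = 1610 / 0.2058 = 7824 d

7820 days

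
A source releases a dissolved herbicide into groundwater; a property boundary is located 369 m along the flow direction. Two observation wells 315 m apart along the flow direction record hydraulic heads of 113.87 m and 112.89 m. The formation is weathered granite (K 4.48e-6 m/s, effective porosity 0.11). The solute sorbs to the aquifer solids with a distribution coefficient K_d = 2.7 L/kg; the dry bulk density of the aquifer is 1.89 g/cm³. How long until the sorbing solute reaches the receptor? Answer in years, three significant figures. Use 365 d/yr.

4380 years

Hydraulic gradient i = (113.87 − 112.89) / 315 = 0.98 / 315 = 0.003111
K = 4.48e-6 m/s × 86400 s/d = 0.3871 m/d
Specific discharge q = 0.3871 × 0.003111 = 0.001204 m/d
v_s = q/n_e = 0.001204/0.11 = 0.01095 m/d
Retardation R = 1 + ρ_b·K_d/n = 1 + 1.89×2.7/0.11 = 47.39
Contaminant velocity v_c = v/R = 0.01095/47.39 = 2.310e-4 m/d
t = L/v_c = 369/2.310e-4 = 1.597e6 d
   = 1.597e6/365 = 4380 yr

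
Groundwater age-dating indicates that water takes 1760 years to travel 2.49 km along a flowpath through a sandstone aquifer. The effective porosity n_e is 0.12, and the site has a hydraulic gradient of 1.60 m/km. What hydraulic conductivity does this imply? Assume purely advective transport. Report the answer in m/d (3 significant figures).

t = 1760 years = 642400 d
L = 2.49 km = 2490 m
v = L / t = 2490 / 642400 = 0.003876 m/d
K = v · n / i = 0.003876 × 0.12 / 0.0016 = 0.291 m/d

0.291 m/d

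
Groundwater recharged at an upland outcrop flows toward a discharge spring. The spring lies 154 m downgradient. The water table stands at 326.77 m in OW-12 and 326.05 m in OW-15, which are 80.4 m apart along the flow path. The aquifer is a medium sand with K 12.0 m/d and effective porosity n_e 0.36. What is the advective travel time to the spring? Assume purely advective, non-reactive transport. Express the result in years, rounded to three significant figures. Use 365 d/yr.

Hydraulic gradient i = (326.77 − 326.05) / 80.4 = 0.72 / 80.4 = 0.008955
q = Ki = 12.0 × 0.008955 = 0.1075 m/d
Average linear velocity = 0.1075 / 0.36 = 0.2985 m/d
t = L / v = 154 / 0.2985 = 515.9 d
   = 515.9 / 365 = 1.41 yr

1.41 years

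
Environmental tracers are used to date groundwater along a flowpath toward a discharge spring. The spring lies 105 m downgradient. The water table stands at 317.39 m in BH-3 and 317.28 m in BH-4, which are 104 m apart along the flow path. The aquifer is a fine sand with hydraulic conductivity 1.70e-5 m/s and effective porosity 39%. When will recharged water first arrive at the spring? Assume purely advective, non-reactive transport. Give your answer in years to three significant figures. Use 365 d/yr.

72.2 years

Hydraulic gradient i = (317.39 − 317.28) / 104 = 0.11 / 104 = 0.001058
K = 1.70e-5 m/s × 86400 s/d = 1.469 m/d
Specific discharge q = 1.469 × 0.001058 = 0.001554 m/d
Average linear velocity = 0.001554 / 0.39 = 0.003983 m/d
t = L / v = 105 / 0.003983 = 26360 d
   = 26360 / 365 = 72.2 yr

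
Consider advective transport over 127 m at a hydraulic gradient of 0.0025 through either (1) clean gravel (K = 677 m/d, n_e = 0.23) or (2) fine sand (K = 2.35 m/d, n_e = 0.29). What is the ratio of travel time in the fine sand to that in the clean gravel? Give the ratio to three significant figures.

363

Unit 1 (clean gravel): v = 677×0.0025/0.23 = 7.359 m/d, t = 127/7.359 = 17.26 d
Unit 2 (fine sand): v = 2.35×0.0025/0.29 = 0.02026 m/d, t = 127/0.02026 = 6269 d
t(fine sand) / t(clean gravel) = 6269/17.26 = 363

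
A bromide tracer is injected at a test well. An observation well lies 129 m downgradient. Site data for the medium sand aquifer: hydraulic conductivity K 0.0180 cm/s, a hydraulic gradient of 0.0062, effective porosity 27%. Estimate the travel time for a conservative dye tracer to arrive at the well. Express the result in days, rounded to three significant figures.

361 days

K = 0.0180 cm/s × 864 = 15.55 m/d
Specific discharge q = 15.55 × 0.0062 = 0.09642 m/d
Seepage velocity v = q / n = 0.09642 / 0.27 = 0.3571 m/d
t = L / v = 129 / 0.3571 = 361.2 d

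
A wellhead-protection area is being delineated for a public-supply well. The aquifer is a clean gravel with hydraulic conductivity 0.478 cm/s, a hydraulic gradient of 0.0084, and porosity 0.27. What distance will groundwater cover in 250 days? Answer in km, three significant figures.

K = 0.478 cm/s × 864 = 413.0 m/d
Darcy flux q = K·i = 413.0 × 0.0084 = 3.469 m/d
Seepage velocity v = q / n = 3.469 / 0.27 = 12.85 m/d
L = v × T = 12.85 × 250 = 3212 m
   = 3.21 km

3.21 km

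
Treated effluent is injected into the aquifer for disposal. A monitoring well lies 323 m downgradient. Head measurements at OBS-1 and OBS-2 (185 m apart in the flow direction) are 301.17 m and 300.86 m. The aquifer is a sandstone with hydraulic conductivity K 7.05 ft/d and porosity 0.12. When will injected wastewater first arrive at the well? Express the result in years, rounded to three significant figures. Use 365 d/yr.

29.5 years

Hydraulic gradient i = (301.17 − 300.86) / 185 = 0.31 / 185 = 0.001676
K = 7.05 ft/d × 0.3048 = 2.149 m/d
q = Ki = 2.149 × 0.001676 = 0.003601 m/d
Average linear velocity = 0.003601 / 0.12 = 0.03001 m/d
t = L / v = 323 / 0.03001 = 10760 d
   = 10760 / 365 = 29.5 yr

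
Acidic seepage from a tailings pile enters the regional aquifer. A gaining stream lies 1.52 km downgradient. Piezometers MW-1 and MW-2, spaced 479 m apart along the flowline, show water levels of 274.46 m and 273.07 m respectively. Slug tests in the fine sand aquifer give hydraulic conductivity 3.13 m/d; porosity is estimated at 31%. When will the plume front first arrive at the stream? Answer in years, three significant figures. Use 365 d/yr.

142 years

Hydraulic gradient i = (274.46 − 273.07) / 479 = 1.39 / 479 = 0.002902
Specific discharge q = 3.13 × 0.002902 = 0.009083 m/d
Average linear velocity = 0.009083 / 0.31 = 0.02930 m/d
L = 1.52 km = 1520 m
t = L / v = 1520 / 0.02930 = 51880 d
   = 51880 / 365 = 142 yr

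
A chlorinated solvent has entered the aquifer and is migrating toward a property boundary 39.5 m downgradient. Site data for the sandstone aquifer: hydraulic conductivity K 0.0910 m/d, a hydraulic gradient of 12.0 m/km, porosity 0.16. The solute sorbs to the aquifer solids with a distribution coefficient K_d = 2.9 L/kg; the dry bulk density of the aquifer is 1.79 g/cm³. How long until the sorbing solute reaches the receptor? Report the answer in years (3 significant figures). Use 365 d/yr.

Darcy flux q = K·i = 0.0910 × 0.012 = 0.001092 m/d
Seepage velocity v = q / n = 0.001092 / 0.16 = 0.006825 m/d
Retardation R = 1 + ρ_b·K_d/n = 1 + 1.79×2.9/0.16 = 33.44
Contaminant velocity v_c = v/R = 0.006825/33.44 = 2.041e-4 m/d
t = L/v_c = 39.5/2.041e-4 = 193600 d
   = 193600/365 = 530 yr

530 years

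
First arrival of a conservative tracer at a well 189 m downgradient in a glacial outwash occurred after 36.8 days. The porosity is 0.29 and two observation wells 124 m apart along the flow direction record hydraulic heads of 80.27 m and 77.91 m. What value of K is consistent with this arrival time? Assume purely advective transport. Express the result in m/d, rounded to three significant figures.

78.3 m/d

Hydraulic gradient i = (80.27 − 77.91) / 124 = 2.36 / 124 = 0.01903
v = L / t = 189 / 36.8 = 5.136 m/d
K = v · n / i = 5.136 × 0.29 / 0.01903 = 78.3 m/d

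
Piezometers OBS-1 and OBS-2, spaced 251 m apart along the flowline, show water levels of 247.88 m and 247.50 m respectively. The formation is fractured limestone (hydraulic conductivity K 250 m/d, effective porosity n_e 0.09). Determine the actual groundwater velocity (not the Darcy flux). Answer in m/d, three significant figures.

Hydraulic gradient i = (247.88 − 247.50) / 251 = 0.38 / 251 = 0.001514
q = Ki = 250 × 0.001514 = 0.3785 m/d
v = Ki/n = 250·0.001514/0.09 = 4.205 m/d

4.21 m/d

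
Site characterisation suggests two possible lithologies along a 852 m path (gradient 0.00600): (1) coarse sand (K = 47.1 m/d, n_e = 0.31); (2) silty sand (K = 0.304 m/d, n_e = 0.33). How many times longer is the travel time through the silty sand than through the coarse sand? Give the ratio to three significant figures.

165

Unit 1 (coarse sand): v = 47.1×0.0060/0.31 = 0.9116 m/d, t = 852/0.9116 = 934.6 d
Unit 2 (silty sand): v = 0.304×0.0060/0.33 = 0.005527 m/d, t = 852/0.005527 = 154100 d
t(silty sand) / t(coarse sand) = 154100/934.6 = 165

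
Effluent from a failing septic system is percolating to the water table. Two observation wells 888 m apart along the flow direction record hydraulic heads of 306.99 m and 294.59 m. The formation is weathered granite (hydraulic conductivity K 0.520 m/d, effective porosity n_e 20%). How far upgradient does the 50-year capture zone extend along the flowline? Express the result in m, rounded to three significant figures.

663 m

Hydraulic gradient i = (306.99 − 294.59) / 888 = 12.40 / 888 = 0.01396
Specific discharge q = 0.520 × 0.01396 = 0.007261 m/d
Average linear velocity = 0.007261 / 0.20 = 0.03631 m/d
T = 50 yr × 365 = 18250 d
L = v × T = 0.03631 × 18250 = 662.6 m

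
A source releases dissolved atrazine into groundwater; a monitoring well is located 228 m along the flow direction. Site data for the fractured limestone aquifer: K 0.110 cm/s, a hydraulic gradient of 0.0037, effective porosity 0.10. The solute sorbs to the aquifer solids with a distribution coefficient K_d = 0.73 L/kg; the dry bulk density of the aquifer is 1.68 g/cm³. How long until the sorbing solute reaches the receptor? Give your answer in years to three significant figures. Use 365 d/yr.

2.36 years

K = 0.110 cm/s × 864 = 95.04 m/d
Darcy flux q = K·i = 95.04 × 0.0037 = 0.3516 m/d
Seepage velocity v = q / n = 0.3516 / 0.10 = 3.516 m/d
Retardation R = 1 + ρ_b·K_d/n = 1 + 1.68×0.73/0.10 = 13.26
Contaminant velocity v_c = v/R = 3.516/13.26 = 0.2651 m/d
t = L/v_c = 228/0.2651 = 860.0 d
   = 860.0/365 = 2.36 yr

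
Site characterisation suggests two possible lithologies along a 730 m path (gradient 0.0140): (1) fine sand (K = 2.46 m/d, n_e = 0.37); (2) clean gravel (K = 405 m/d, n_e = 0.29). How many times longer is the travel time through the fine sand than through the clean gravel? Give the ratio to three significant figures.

Unit 1 (fine sand): v = 2.46×0.014/0.37 = 0.09308 m/d, t = 730/0.09308 = 7843 d
Unit 2 (clean gravel): v = 405×0.014/0.29 = 19.55 m/d, t = 730/19.55 = 37.34 d
t(fine sand) / t(clean gravel) = 7843/37.34 = 210

210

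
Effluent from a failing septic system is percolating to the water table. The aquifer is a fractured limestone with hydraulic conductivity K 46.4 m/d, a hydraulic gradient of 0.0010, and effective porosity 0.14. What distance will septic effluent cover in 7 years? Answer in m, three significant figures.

Specific discharge q = 46.4 × 0.0010 = 0.04640 m/d
v_s = q/n_e = 0.04640/0.14 = 0.3314 m/d
T = 7 yr × 365 = 2555 d
L = v × T = 0.3314 × 2555 = 846.8 m

847 m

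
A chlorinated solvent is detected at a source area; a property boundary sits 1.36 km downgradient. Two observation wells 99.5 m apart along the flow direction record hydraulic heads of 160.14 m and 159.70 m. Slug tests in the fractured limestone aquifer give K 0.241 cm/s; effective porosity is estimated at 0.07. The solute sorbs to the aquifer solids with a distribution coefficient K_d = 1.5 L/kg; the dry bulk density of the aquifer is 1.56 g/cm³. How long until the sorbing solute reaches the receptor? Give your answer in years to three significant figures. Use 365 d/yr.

9.75 years

Hydraulic gradient i = (160.14 − 159.70) / 99.5 = 0.44 / 99.5 = 0.004422
K = 0.241 cm/s × 864 = 208.2 m/d
q = Ki = 208.2 × 0.004422 = 0.9208 m/d
Average linear velocity = 0.9208 / 0.07 = 13.15 m/d
Retardation R = 1 + ρ_b·K_d/n = 1 + 1.56×1.5/0.07 = 34.43
Contaminant velocity v_c = v/R = 13.15/34.43 = 0.3821 m/d
L = 1.36 km = 1360 m
t = L/v_c = 1360/0.3821 = 3560 d
   = 3560/365 = 9.75 yr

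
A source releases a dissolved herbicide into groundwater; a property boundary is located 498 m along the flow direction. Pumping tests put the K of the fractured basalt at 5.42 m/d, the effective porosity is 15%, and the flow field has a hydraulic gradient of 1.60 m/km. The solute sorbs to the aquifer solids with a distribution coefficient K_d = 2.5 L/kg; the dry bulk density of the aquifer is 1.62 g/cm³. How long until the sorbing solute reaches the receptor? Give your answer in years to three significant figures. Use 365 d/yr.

q = Ki = 5.42 × 0.0016 = 0.008672 m/d
Average linear velocity = 0.008672 / 0.15 = 0.05781 m/d
Retardation R = 1 + ρ_b·K_d/n = 1 + 1.62×2.5/0.15 = 28.00
Contaminant velocity v_c = v/R = 0.05781/28.00 = 0.002065 m/d
t = L/v_c = 498/0.002065 = 241200 d
   = 241200/365 = 661 yr

661 years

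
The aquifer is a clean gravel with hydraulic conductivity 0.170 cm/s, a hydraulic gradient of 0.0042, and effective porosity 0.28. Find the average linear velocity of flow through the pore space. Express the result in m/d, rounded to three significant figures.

2.20 m/d

K = 0.170 cm/s × 864 = 146.9 m/d
q = Ki = 146.9 × 0.0042 = 0.6169 m/d
v_s = q/n_e = 0.6169/0.28 = 2.203 m/d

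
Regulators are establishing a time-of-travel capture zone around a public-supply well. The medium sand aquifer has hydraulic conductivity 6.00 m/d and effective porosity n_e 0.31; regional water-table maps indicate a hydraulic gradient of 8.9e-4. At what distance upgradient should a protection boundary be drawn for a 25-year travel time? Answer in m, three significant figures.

q = Ki = 6.00 × 8.9e-4 = 0.005340 m/d
Seepage velocity v = q / n = 0.005340 / 0.31 = 0.01723 m/d
T = 25 yr × 365 = 9125 d
L = v × T = 0.01723 × 9125 = 157.2 m

157 m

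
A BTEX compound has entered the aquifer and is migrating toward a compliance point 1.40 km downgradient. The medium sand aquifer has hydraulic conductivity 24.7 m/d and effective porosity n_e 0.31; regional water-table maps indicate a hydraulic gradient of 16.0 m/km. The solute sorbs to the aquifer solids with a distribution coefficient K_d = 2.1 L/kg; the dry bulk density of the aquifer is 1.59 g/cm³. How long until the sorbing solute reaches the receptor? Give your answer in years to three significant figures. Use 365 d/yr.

35.4 years

Darcy flux q = K·i = 24.7 × 0.016 = 0.3952 m/d
v = Ki/n = 24.7·0.016/0.31 = 1.275 m/d
Retardation R = 1 + ρ_b·K_d/n = 1 + 1.59×2.1/0.31 = 11.77
Contaminant velocity v_c = v/R = 1.275/11.77 = 0.1083 m/d
L = 1.40 km = 1400 m
t = L/v_c = 1400/0.1083 = 12930 d
   = 12930/365 = 35.4 yr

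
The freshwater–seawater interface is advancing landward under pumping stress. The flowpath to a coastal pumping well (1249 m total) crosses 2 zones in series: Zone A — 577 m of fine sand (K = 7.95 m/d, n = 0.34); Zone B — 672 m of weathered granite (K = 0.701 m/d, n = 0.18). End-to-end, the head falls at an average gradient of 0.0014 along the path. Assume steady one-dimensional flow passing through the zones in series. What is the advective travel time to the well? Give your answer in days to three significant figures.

Continuity: the same q passes through each zone, so ΔH = q·Σ(L_j/K_j) — the zones act as resistances in series.
Σ(L/K) = 577/7.95 + 672/0.701 = 72.58 + 958.6 = 1031 d
K_eq = L_total / Σ(L/K) = 1249 / 1031 = 1.211 m/d
q = K_eq · i = 1.211 × 0.0014 = 0.001696 m/d (same in every zone)
Zone A: v = q/n = 0.001696/0.34 = 0.004987 m/d → t_A = 577/0.004987 = 115700 d
Zone B: v = q/n = 0.001696/0.18 = 0.009420 m/d → t_B = 672/0.009420 = 71330 d
Total t = 115700 + 71330 = 187000 d

187000 days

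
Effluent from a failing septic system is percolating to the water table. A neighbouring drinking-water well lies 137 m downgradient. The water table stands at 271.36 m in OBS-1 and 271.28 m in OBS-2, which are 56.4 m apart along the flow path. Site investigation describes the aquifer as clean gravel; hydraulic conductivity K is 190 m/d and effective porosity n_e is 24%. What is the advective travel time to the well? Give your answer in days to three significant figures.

Hydraulic gradient i = (271.36 − 271.28) / 56.4 = 0.08 / 56.4 = 0.001418
Specific discharge q = 190 × 0.001418 = 0.2695 m/d
Average linear velocity = 0.2695 / 0.24 = 1.123 m/d
t = L / v = 137 / 1.123 = 122.0 d

122 days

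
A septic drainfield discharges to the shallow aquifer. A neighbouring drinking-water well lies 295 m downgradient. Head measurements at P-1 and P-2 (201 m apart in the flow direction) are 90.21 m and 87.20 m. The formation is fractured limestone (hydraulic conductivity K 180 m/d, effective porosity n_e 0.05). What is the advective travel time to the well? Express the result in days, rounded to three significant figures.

Hydraulic gradient i = (90.21 − 87.20) / 201 = 3.01 / 201 = 0.01498
q = Ki = 180 × 0.01498 = 2.696 m/d
Average linear velocity = 2.696 / 0.05 = 53.91 m/d
t = L / v = 295 / 53.91 = 5.472 d

5.47 days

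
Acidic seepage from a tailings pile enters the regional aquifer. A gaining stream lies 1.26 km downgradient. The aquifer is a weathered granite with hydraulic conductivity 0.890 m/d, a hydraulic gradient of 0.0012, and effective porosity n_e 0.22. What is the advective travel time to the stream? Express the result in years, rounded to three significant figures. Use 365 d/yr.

Specific discharge q = 0.890 × 0.0012 = 0.001068 m/d
v = Ki/n = 0.890·0.0012/0.22 = 0.004855 m/d
L = 1.26 km = 1260 m
t = L / v = 1260 / 0.004855 = 259600 d
   = 259600 / 365 = 711 yr

711 years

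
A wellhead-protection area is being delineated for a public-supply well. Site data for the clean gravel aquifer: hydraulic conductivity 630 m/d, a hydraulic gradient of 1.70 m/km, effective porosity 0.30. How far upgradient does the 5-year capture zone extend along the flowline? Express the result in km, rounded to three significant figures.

6.52 km

Darcy flux q = K·i = 630 × 0.0017 = 1.071 m/d
v_s = q/n_e = 1.071/0.30 = 3.570 m/d
T = 5 yr × 365 = 1825 d
L = v × T = 3.570 × 1825 = 6515 m
   = 6.52 km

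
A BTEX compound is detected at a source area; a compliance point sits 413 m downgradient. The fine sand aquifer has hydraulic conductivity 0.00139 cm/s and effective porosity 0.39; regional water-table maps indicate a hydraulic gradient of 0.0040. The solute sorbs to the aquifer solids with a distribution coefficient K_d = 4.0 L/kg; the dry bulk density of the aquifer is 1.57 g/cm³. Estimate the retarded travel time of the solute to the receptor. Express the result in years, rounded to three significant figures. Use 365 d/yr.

K = 0.00139 cm/s × 864 = 1.201 m/d
Darcy flux q = K·i = 1.201 × 0.0040 = 0.004804 m/d
Seepage velocity v = q / n = 0.004804 / 0.39 = 0.01232 m/d
Retardation R = 1 + ρ_b·K_d/n = 1 + 1.57×4.0/0.39 = 17.10
Contaminant velocity v_c = v/R = 0.01232/17.10 = 7.202e-4 m/d
t = L/v_c = 413/7.202e-4 = 573400 d
   = 573400/365 = 1570 yr

1570 years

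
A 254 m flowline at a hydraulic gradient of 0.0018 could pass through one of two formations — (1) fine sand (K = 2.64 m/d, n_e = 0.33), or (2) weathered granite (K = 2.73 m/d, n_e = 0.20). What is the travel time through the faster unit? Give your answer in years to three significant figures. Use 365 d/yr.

Unit 1 (fine sand): v = 2.64×0.0018/0.33 = 0.01440 m/d, t = 254/0.01440 = 17640 d
Unit 2 (weathered granite): v = 2.73×0.0018/0.20 = 0.02457 m/d, t = 254/0.02457 = 10340 d
Faster: 10340 d / 365 = 28.3 yr

28.3 years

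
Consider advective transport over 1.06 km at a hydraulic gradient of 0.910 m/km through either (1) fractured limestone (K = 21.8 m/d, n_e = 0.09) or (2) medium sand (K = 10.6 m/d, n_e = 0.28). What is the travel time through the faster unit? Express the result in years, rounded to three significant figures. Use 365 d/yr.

Unit 1 (fractured limestone): v = 21.8×9.1e-4/0.09 = 0.2204 m/d, t = 1060/0.2204 = 4809 d
Unit 2 (medium sand): v = 10.6×9.1e-4/0.28 = 0.03445 m/d, t = 1060/0.03445 = 30770 d
Faster: 4809 d / 365 = 13.2 yr

13.2 years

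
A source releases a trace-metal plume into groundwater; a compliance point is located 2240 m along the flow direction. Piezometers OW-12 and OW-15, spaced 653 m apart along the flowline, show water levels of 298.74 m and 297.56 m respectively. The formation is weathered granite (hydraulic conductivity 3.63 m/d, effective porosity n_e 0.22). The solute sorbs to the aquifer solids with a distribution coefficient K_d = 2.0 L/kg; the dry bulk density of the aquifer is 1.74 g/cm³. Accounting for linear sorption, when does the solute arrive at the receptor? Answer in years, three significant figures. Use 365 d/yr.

3460 years

Hydraulic gradient i = (298.74 − 297.56) / 653 = 1.18 / 653 = 0.001807
q = Ki = 3.63 × 0.001807 = 0.006560 m/d
Average linear velocity = 0.006560 / 0.22 = 0.02982 m/d
Retardation R = 1 + ρ_b·K_d/n = 1 + 1.74×2.0/0.22 = 16.82
Contaminant velocity v_c = v/R = 0.02982/16.82 = 0.001773 m/d
t = L/v_c = 2240/0.001773 = 1.263e6 d
   = 1.263e6/365 = 3460 yr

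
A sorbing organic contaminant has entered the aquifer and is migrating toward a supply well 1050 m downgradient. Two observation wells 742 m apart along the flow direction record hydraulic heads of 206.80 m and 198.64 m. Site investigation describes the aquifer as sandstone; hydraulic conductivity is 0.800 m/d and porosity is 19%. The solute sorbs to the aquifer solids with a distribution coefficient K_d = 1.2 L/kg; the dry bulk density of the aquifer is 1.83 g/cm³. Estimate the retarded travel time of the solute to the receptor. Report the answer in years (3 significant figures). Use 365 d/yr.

Hydraulic gradient i = (206.80 − 198.64) / 742 = 8.16 / 742 = 0.01100
q = Ki = 0.800 × 0.01100 = 0.008798 m/d
v = Ki/n = 0.800·0.01100/0.19 = 0.04630 m/d
Retardation R = 1 + ρ_b·K_d/n = 1 + 1.83×1.2/0.19 = 12.56
Contaminant velocity v_c = v/R = 0.04630/12.56 = 0.003687 m/d
t = L/v_c = 1050/0.003687 = 284800 d
   = 284800/365 = 780 yr

780 years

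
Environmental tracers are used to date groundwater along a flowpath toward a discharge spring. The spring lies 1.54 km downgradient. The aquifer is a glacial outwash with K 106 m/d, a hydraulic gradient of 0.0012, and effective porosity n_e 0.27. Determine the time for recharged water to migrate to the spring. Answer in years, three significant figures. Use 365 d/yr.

8.96 years

Specific discharge q = 106 × 0.0012 = 0.1272 m/d
Average linear velocity = 0.1272 / 0.27 = 0.4711 m/d
L = 1.54 km = 1540 m
t = L / v = 1540 / 0.4711 = 3269 d
   = 3269 / 365 = 8.96 yr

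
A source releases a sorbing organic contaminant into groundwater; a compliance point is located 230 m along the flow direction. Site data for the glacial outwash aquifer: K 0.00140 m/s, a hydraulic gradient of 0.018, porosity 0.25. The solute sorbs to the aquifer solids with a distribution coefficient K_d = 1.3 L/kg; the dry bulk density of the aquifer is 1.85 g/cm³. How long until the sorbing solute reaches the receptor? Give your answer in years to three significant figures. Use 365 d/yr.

K = 0.00140 m/s × 86400 s/d = 121.0 m/d
Darcy flux q = K·i = 121.0 × 0.018 = 2.177 m/d
v_s = q/n_e = 2.177/0.25 = 8.709 m/d
Retardation R = 1 + ρ_b·K_d/n = 1 + 1.85×1.3/0.25 = 10.62
Contaminant velocity v_c = v/R = 8.709/10.62 = 0.8201 m/d
t = L/v_c = 230/0.8201 = 280.5 d
   = 280.5/365 = 0.768 yr

0.768 years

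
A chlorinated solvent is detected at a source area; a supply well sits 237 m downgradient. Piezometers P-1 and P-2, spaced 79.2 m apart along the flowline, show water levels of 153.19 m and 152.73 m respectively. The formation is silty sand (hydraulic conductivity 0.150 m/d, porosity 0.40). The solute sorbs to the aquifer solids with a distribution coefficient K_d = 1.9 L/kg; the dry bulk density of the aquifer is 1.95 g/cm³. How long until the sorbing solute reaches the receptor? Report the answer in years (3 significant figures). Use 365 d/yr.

3060 years

Hydraulic gradient i = (153.19 − 152.73) / 79.2 = 0.46 / 79.2 = 0.005808
Darcy flux q = K·i = 0.150 × 0.005808 = 8.712e-4 m/d
Average linear velocity = 8.712e-4 / 0.40 = 0.002178 m/d
Retardation R = 1 + ρ_b·K_d/n = 1 + 1.95×1.9/0.40 = 10.26
Contaminant velocity v_c = v/R = 0.002178/10.26 = 2.122e-4 m/d
t = L/v_c = 237/2.122e-4 = 1.117e6 d
   = 1.117e6/365 = 3060 yr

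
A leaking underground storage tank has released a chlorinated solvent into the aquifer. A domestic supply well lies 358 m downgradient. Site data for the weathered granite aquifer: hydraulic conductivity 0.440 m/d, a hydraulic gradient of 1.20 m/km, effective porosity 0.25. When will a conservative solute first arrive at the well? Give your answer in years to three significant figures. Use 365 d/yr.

Darcy flux q = K·i = 0.440 × 0.0012 = 5.280e-4 m/d
Average linear velocity = 5.280e-4 / 0.25 = 0.002112 m/d
t = L / v = 358 / 0.002112 = 169500 d
   = 169500 / 365 = 464 yr

464 years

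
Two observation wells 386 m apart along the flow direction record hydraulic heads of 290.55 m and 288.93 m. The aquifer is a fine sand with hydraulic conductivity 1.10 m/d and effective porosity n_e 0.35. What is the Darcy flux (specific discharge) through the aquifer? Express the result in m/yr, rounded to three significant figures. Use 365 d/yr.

Hydraulic gradient i = (290.55 − 288.93) / 386 = 1.62 / 386 = 0.004197
Specific discharge q = 1.10 × 0.004197 = 0.004617 m/d
   = 0.004617 × 365 = 1.69 m/yr

1.69 m/yr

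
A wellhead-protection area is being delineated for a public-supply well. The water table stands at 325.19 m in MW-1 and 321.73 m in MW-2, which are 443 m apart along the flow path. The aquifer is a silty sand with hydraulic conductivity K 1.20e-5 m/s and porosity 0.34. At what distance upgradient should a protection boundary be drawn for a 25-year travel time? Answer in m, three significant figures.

217 m

Hydraulic gradient i = (325.19 − 321.73) / 443 = 3.46 / 443 = 0.007810
K = 1.20e-5 m/s × 86400 s/d = 1.037 m/d
q = Ki = 1.037 × 0.007810 = 0.008098 m/d
v_s = q/n_e = 0.008098/0.34 = 0.02382 m/d
T = 25 yr × 365 = 9125 d
L = v × T = 0.02382 × 9125 = 217.3 m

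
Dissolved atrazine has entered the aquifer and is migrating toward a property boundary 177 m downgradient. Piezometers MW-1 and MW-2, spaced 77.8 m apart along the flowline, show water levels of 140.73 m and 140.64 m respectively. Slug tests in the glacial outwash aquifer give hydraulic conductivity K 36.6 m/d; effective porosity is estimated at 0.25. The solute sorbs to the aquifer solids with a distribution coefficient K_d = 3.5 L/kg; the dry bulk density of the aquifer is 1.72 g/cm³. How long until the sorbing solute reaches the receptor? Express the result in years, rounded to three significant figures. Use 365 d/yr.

71.8 years

Hydraulic gradient i = (140.73 − 140.64) / 77.8 = 0.09 / 77.8 = 0.001157
Darcy flux q = K·i = 36.6 × 0.001157 = 0.04234 m/d
Seepage velocity v = q / n = 0.04234 / 0.25 = 0.1694 m/d
Retardation R = 1 + ρ_b·K_d/n = 1 + 1.72×3.5/0.25 = 25.08
Contaminant velocity v_c = v/R = 0.1694/25.08 = 0.006753 m/d
t = L/v_c = 177/0.006753 = 26210 d
   = 26210/365 = 71.8 yr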